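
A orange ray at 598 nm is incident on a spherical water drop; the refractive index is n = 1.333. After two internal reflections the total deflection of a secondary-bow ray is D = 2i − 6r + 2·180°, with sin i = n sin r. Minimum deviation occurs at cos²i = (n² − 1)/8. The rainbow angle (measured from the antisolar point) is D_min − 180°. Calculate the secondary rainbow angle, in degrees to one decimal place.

cos²i = (1.77689 − 1)/8 = 0.09711; i = arccos(0.31163) = 71.843°.
sin r = sin 71.843°/1.333 = 0.71283; r = 45.466°.
D_min = 2·71.843° − 6·45.466° + 360° = 230.891°.
Rainbow angle = D_min − 180° = 50.891°.

50.9°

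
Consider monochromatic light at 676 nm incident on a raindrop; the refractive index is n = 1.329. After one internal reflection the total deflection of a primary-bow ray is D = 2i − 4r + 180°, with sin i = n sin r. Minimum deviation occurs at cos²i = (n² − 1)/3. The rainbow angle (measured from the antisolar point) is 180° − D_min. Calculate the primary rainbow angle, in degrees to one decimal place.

42.7°

cos²i = (1.76624 − 1)/3 = 0.25541; i = arccos(0.50538) = 59.643°.
sin r = sin 59.643°/1.329 = 0.64928; r = 40.487°.
D_min = 2·59.643° − 4·40.487° + 180° = 137.337°.
Rainbow angle = 180° − D_min = 42.663°.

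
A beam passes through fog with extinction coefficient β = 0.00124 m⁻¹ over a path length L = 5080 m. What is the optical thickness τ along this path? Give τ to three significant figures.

6.30

τ = β·L = 0.00124 × 5080 = 6.2992.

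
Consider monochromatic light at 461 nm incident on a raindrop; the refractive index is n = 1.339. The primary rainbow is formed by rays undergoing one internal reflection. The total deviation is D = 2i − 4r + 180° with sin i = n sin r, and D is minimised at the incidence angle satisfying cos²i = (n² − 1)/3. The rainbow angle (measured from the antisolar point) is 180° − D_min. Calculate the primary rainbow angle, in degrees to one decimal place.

41.2°

cos²i = (1.79292 − 1)/3 = 0.26431; i = arccos(0.51411) = 59.062°.
sin r = sin 59.062°/1.339 = 0.64057; r = 39.834°.
D_min = 2·59.062° − 4·39.834° + 180° = 138.786°.
Rainbow angle = 180° − D_min = 41.214°.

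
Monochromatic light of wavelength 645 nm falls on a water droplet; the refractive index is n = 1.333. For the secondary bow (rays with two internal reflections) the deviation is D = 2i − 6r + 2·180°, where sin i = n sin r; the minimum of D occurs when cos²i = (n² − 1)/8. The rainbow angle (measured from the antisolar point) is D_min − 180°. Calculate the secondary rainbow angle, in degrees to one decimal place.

50.9°

cos²i = (1.77689 − 1)/8 = 0.09711; i = arccos(0.31163) = 71.843°.
sin r = sin 71.843°/1.333 = 0.71283; r = 45.466°.
D_min = 2·71.843° − 6·45.466° + 360° = 230.891°.
Rainbow angle = D_min − 180° = 50.891°.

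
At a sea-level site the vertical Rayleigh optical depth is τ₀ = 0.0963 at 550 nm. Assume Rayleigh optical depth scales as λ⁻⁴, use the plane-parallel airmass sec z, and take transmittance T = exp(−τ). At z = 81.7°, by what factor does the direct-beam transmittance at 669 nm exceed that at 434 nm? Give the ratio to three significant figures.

Airmass: sec 81.7° = 6.9273.
τ(669 nm) = 0.0963 × (550/669)⁴ × 6.9273 = 0.0963 × 0.4568 × 6.9273 = 0.3047.
τ(434 nm) = 0.0963 × (550/434)⁴ × 6.9273 = 0.0963 × 2.5792 × 6.9273 = 1.7206.
T(669)/T(434) = exp(τ_B − τ_A) = exp(1.4159) = 4.1201.

4.12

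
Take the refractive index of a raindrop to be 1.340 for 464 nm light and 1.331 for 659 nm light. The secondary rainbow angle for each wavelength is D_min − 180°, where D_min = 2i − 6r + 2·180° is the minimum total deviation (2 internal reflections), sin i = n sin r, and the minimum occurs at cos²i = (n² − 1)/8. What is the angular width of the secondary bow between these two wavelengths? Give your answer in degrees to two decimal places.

At 464 nm (n = 1.340): cos²i = 0.09945 → i = 71.618°, r = 45.088°, D_min = 232.709°, rainbow angle = 52.709°.
At 659 nm (n = 1.331): cos²i = 0.09645 → i = 71.907°, r = 45.575°, D_min = 230.365°, rainbow angle = 50.365°.
Angular width = |52.709° − 50.365°| = 2.344°.

2.34°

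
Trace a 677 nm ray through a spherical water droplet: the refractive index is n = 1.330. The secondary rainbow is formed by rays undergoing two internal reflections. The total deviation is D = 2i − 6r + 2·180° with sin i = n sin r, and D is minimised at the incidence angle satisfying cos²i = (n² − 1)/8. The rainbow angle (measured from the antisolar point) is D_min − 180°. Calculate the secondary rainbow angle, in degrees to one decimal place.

cos²i = (1.76890 − 1)/8 = 0.09611; i = arccos(0.31002) = 71.940°.
sin r = sin 71.940°/1.330 = 0.71483; r = 45.630°.
D_min = 2·71.940° − 6·45.630° + 360° = 230.101°.
Rainbow angle = D_min − 180° = 50.101°.

50.1°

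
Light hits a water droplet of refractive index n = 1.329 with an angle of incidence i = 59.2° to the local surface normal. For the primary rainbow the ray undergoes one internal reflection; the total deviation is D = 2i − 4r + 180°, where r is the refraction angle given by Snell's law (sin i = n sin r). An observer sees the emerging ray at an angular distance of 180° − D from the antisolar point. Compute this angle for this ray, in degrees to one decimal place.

sin r = sin 59.2° / 1.329 = 0.8590/1.329 = 0.6463; r = 40.26°.
D = 2·59.2° − 4·40.26° + 180° = 118.40° − 161.06° + 180° = 137.34°.
Angle from antisolar point = 180° − D = 42.66°.

42.7°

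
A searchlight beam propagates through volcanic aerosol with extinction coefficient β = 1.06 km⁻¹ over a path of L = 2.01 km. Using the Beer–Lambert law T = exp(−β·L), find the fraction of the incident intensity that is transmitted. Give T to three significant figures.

0.119

τ = β·L = 1.06 × 2.01 = 2.1306.
T = exp(−2.1306) = 0.1188.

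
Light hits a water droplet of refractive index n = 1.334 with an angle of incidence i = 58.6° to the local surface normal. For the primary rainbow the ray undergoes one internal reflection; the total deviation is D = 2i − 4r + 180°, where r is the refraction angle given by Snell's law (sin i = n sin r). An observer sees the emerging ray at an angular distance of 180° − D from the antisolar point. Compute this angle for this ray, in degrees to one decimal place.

41.9°

sin r = sin 58.6° / 1.334 = 0.8536/1.334 = 0.6398; r = 39.78°.
D = 2·58.6° − 4·39.78° + 180° = 117.20° − 159.12° + 180° = 138.08°.
Angle from antisolar point = 180° − D = 41.92°.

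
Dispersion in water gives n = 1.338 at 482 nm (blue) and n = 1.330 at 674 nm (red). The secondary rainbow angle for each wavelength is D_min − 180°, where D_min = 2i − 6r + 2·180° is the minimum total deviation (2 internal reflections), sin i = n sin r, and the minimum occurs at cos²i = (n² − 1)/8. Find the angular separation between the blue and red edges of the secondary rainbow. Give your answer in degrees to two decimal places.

2.09°

At 482 nm (n = 1.338): cos²i = 0.09878 → i = 71.682°, r = 45.195°, D_min = 232.193°, rainbow angle = 52.193°.
At 674 nm (n = 1.330): cos²i = 0.09611 → i = 71.940°, r = 45.630°, D_min = 230.101°, rainbow angle = 50.101°.
Angular width = |52.193° − 50.101°| = 2.092°.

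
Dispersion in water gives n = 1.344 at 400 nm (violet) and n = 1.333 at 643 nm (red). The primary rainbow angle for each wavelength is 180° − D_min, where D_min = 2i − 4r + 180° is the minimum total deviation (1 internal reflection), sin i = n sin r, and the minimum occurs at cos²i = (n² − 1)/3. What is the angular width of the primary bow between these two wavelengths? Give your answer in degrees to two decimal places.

At 400 nm (n = 1.344): cos²i = 0.26878 → i = 58.772°, r = 39.512°, D_min = 139.495°, rainbow angle = 40.505°.
At 643 nm (n = 1.333): cos²i = 0.25896 → i = 59.410°, r = 40.225°, D_min = 137.922°, rainbow angle = 42.078°.
Angular width = |40.505° − 42.078°| = 1.573°.

1.57°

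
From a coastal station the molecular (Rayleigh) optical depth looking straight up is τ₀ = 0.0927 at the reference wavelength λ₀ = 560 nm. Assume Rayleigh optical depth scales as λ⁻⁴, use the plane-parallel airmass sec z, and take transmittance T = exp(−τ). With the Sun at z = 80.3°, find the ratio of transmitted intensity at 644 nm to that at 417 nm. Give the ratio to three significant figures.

4.37

Airmass: sec 80.3° = 5.9351.
τ(644 nm) = 0.0927 × (560/644)⁴ × 5.9351 = 0.0927 × 0.5718 × 5.9351 = 0.3146.
τ(417 nm) = 0.0927 × (560/417)⁴ × 5.9351 = 0.0927 × 3.2524 × 5.9351 = 1.7894.
T(644)/T(417) = exp(τ_B − τ_A) = exp(1.4749) = 4.3704.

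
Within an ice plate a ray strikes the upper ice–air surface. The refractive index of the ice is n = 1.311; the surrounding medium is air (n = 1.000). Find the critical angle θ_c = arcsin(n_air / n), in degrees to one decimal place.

sin θ_c = n_air / n = 1.000 / 1.311 = 0.7628.
θ_c = arcsin(0.7628) = 49.71°.

49.7°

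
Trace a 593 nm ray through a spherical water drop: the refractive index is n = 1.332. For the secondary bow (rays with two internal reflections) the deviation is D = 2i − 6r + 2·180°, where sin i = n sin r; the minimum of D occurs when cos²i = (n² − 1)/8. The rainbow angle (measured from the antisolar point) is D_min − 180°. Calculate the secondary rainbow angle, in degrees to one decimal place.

cos²i = (1.77422 − 1)/8 = 0.09678; i = arccos(0.31109) = 71.875°.
sin r = sin 71.875°/1.332 = 0.71350; r = 45.520°.
D_min = 2·71.875° − 6·45.520° + 360° = 230.628°.
Rainbow angle = D_min − 180° = 50.628°.

50.6°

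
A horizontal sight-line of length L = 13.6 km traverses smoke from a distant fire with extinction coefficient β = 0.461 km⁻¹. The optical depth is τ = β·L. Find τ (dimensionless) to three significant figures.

τ = β·L = 0.461 × 13.6 = 6.2696.

6.27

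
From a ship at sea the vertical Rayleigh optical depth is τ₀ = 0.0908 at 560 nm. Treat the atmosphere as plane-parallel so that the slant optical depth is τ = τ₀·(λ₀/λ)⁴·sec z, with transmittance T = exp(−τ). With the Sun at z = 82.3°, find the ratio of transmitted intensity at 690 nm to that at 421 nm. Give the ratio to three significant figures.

Airmass: sec 82.3° = 7.4635.
τ(690 nm) = 0.0908 × (560/690)⁴ × 7.4635 = 0.0908 × 0.4339 × 7.4635 = 0.2940.
τ(421 nm) = 0.0908 × (560/421)⁴ × 7.4635 = 0.0908 × 3.1306 × 7.4635 = 2.1215.
T(690)/T(421) = exp(τ_B − τ_A) = exp(1.8275) = 6.2184.

6.22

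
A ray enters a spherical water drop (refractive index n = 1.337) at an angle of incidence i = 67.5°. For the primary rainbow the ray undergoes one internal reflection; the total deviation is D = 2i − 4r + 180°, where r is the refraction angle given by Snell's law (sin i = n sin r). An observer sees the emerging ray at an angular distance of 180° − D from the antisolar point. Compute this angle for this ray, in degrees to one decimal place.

39.8°

sin r = sin 67.5° / 1.337 = 0.9239/1.337 = 0.6910; r = 43.71°.
D = 2·67.5° − 4·43.71° + 180° = 135.00° − 174.84° + 180° = 140.16°.
Angle from antisolar point = 180° − D = 39.84°.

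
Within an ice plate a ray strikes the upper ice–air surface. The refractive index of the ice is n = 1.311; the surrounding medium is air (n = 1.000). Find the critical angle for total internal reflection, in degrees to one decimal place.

sin θ_c = n_air / n = 1.000 / 1.311 = 0.7628.
θ_c = arcsin(0.7628) = 49.71°.

49.7°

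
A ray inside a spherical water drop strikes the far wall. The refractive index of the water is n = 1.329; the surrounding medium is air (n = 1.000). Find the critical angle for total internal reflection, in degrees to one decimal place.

48.8°

sin θ_c = n_air / n = 1.000 / 1.329 = 0.7524.
θ_c = arcsin(0.7524) = 48.80°.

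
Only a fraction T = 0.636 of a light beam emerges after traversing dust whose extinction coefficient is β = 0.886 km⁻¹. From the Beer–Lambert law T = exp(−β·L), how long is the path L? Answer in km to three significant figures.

0.511 km

Beer–Lambert: T = exp(−βL) ⇒ L = −ln(T)/β = −ln(0.636)/0.886 = 0.4526/0.886 = 0.5108 km.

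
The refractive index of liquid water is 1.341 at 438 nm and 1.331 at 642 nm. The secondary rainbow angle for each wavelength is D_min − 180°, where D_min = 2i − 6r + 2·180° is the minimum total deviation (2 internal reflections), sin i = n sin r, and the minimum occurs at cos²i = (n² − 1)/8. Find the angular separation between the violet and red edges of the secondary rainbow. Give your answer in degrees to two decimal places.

At 438 nm (n = 1.341): cos²i = 0.09979 → i = 71.586°, r = 45.034°, D_min = 232.966°, rainbow angle = 52.966°.
At 642 nm (n = 1.331): cos²i = 0.09645 → i = 71.907°, r = 45.575°, D_min = 230.365°, rainbow angle = 50.365°.
Angular width = |52.966° − 50.365°| = 2.601°.

2.60°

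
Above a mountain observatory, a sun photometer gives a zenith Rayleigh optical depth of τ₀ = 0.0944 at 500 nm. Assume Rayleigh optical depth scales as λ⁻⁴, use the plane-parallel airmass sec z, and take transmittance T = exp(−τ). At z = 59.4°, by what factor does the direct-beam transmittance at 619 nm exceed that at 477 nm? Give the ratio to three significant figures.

Airmass: sec 59.4° = 1.9645.
τ(619 nm) = 0.0944 × (500/619)⁴ × 1.9645 = 0.0944 × 0.4257 × 1.9645 = 0.0789.
τ(477 nm) = 0.0944 × (500/477)⁴ × 1.9645 = 0.0944 × 1.2073 × 1.9645 = 0.2239.
T(619)/T(477) = exp(τ_B − τ_A) = exp(0.1449) = 1.1560.

1.16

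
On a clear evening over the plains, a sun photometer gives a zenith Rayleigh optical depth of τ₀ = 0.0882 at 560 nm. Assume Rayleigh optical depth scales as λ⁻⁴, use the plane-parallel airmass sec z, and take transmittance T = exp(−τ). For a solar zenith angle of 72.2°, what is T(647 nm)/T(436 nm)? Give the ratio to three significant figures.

Airmass: sec 72.2° = 3.2712.
τ(647 nm) = 0.0882 × (560/647)⁴ × 3.2712 = 0.0882 × 0.5612 × 3.2712 = 0.1619.
τ(436 nm) = 0.0882 × (560/436)⁴ × 3.2712 = 0.0882 × 2.7215 × 3.2712 = 0.7852.
T(647)/T(436) = exp(τ_B − τ_A) = exp(0.6233) = 1.8650.

1.87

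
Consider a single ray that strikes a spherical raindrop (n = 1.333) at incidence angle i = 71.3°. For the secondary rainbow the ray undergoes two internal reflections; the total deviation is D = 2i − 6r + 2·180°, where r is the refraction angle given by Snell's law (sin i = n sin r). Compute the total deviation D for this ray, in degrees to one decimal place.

sin r = sin 71.3° / 1.333 = 0.9472/1.333 = 0.7106; r = 45.28°.
D = 2·71.3° − 6·45.28° + 2·180° = 142.60° − 271.70° + 360° = 230.90°.

230.9°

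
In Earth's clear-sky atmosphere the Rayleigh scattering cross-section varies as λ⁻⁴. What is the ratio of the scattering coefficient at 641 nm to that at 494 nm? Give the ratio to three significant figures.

0.353

Rayleigh scattering ∝ λ⁻⁴, so the ratio of coefficients is the inverse fourth power of the wavelength ratio.
σ(641)/σ(494) = (494/641)⁴ = (0.7707)⁴ = 0.3528.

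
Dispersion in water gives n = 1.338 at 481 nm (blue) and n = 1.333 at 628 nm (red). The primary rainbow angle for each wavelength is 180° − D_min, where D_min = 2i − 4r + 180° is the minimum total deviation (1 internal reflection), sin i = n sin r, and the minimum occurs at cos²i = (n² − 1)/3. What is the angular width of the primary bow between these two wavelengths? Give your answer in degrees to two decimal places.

At 481 nm (n = 1.338): cos²i = 0.26341 → i = 59.120°, r = 39.899°, D_min = 138.643°, rainbow angle = 41.357°.
At 628 nm (n = 1.333): cos²i = 0.25896 → i = 59.410°, r = 40.225°, D_min = 137.922°, rainbow angle = 42.078°.
Angular width = |41.357° − 42.078°| = 0.722°.

0.72°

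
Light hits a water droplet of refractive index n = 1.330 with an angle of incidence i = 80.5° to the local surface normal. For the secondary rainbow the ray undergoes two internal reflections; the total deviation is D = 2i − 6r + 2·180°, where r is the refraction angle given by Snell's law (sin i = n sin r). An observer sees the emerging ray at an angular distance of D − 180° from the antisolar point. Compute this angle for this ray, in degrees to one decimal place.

sin r = sin 80.5° / 1.330 = 0.9863/1.330 = 0.7416; r = 47.87°.
D = 2·80.5° − 6·47.87° + 2·180° = 161.00° − 287.19° + 360° = 233.81°.
Angle from antisolar point = D − 180° = 53.81°.

53.8°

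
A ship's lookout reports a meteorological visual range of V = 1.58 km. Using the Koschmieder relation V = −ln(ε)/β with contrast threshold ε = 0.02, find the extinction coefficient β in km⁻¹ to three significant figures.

2.48 km⁻¹

β = −ln(0.02) / V = 3.912 / 1.58 = 2.4760 km⁻¹.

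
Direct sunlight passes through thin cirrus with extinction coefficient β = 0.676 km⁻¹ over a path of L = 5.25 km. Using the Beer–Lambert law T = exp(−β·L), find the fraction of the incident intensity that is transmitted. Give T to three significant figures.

0.0288

τ = β·L = 0.676 × 5.25 = 3.5490.
T = exp(−3.5490) = 0.0288.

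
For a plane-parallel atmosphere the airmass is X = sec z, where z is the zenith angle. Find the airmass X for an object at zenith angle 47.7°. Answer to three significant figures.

1.49

X = sec z = 1/cos 47.7° = 1/0.6730 = 1.4859.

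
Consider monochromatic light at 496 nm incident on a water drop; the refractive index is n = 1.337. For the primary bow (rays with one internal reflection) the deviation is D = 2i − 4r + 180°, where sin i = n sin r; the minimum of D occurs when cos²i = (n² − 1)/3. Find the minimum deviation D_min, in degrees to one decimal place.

cos²i = (1.78757 − 1)/3 = 0.26252; i = arccos(0.51237) = 59.178°.
sin r = sin 59.178°/1.337 = 0.64231; r = 39.964°.
D_min = 2·59.178° − 4·39.964° + 180° = 138.500°.

138.5°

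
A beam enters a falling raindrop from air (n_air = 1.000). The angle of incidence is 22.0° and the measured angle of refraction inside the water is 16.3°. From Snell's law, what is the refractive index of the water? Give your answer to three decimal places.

1.335

n = sin θ_i / sin θ_r = sin 22.0° / sin 16.3° = 0.3746 / 0.2807 = 1.3347.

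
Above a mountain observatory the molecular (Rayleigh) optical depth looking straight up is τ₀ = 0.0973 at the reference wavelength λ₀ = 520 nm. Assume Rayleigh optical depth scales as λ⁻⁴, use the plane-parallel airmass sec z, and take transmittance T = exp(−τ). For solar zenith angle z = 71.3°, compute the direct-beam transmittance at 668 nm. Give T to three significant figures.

0.895

sec 71.3° = 3.1190.
τ = 0.0973 × (520/668)⁴ × 3.1190 = 0.0973 × 0.3672 × 3.1190 = 0.1114.
T = exp(−0.1114) = 0.8945.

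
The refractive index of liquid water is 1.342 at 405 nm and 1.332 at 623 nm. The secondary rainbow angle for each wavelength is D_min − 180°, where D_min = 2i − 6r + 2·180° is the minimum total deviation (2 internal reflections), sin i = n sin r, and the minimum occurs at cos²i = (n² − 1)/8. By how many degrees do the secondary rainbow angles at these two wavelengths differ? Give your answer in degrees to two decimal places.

At 405 nm (n = 1.342): cos²i = 0.10012 → i = 71.554°, r = 44.981°, D_min = 233.222°, rainbow angle = 53.222°.
At 623 nm (n = 1.332): cos²i = 0.09678 → i = 71.875°, r = 45.520°, D_min = 230.628°, rainbow angle = 50.628°.
Angular width = |53.222° − 50.628°| = 2.594°.

2.59°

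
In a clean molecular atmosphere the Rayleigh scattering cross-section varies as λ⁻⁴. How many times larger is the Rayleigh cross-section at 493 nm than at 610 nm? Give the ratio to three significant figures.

2.34

Rayleigh scattering ∝ λ⁻⁴, so the ratio of coefficients is the inverse fourth power of the wavelength ratio.
σ(493)/σ(610) = (610/493)⁴ = (1.2373)⁴ = 2.344.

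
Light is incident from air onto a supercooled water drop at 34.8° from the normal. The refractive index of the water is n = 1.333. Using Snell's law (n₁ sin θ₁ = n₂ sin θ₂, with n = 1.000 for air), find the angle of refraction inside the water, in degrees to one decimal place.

Snell: sin θ_r = sin θ_i / n = sin 34.8° / 1.333 = 0.5707 / 1.333 = 0.4281.
θ_r = arcsin(0.4281) = 25.35°.

25.3°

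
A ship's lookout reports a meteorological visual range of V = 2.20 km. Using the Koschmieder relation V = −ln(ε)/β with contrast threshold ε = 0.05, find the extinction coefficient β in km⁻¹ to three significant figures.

β = −ln(0.05) / V = 2.996 / 2.20 = 1.3617 km⁻¹.

1.36 km⁻¹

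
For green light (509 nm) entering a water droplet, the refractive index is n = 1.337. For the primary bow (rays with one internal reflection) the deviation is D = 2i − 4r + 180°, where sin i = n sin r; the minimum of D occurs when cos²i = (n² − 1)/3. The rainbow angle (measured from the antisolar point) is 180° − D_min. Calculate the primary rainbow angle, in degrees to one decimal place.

cos²i = (1.78757 − 1)/3 = 0.26252; i = arccos(0.51237) = 59.178°.
sin r = sin 59.178°/1.337 = 0.64231; r = 39.964°.
D_min = 2·59.178° − 4·39.964° + 180° = 138.500°.
Rainbow angle = 180° − D_min = 41.500°.

41.5°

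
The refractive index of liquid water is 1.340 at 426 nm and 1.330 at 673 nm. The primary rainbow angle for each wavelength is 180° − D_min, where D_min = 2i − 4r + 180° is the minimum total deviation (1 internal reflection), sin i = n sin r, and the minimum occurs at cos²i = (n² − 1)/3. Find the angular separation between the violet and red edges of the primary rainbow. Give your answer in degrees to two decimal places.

1.45°

At 426 nm (n = 1.340): cos²i = 0.26520 → i = 59.004°, r = 39.770°, D_min = 138.929°, rainbow angle = 41.071°.
At 673 nm (n = 1.330): cos²i = 0.25630 → i = 59.585°, r = 40.422°, D_min = 137.484°, rainbow angle = 42.516°.
Angular width = |41.071° − 42.516°| = 1.445°.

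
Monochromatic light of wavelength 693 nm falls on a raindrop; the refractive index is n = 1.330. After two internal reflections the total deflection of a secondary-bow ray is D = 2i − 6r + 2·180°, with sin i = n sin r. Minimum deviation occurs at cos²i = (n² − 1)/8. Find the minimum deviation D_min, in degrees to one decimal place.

cos²i = (1.76890 − 1)/8 = 0.09611; i = arccos(0.31002) = 71.940°.
sin r = sin 71.940°/1.330 = 0.71483; r = 45.630°.
D_min = 2·71.940° − 6·45.630° + 360° = 230.101°.

230.1°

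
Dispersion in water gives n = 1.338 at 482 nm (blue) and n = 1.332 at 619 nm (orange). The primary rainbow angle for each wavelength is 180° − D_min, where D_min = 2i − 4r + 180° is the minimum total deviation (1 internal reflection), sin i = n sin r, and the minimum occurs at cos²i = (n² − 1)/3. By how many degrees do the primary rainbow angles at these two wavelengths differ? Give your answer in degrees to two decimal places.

0.87°

At 482 nm (n = 1.338): cos²i = 0.26341 → i = 59.120°, r = 39.899°, D_min = 138.643°, rainbow angle = 41.357°.
At 619 nm (n = 1.332): cos²i = 0.25807 → i = 59.469°, r = 40.290°, D_min = 137.776°, rainbow angle = 42.224°.
Angular width = |41.357° − 42.224°| = 0.867°.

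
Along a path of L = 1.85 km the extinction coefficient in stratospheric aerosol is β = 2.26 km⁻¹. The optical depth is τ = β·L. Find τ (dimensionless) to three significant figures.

τ = β·L = 2.26 × 1.85 = 4.1810.

4.18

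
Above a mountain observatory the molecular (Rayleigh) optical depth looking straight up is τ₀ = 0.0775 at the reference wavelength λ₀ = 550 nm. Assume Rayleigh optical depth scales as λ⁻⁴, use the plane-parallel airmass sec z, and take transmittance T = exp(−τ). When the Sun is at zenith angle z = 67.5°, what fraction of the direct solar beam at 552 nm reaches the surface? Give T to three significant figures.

sec 67.5° = 2.6131.
τ = 0.0775 × (550/552)⁴ × 2.6131 = 0.0775 × 0.9856 × 2.6131 = 0.1996.
T = exp(−0.1996) = 0.8191.

0.819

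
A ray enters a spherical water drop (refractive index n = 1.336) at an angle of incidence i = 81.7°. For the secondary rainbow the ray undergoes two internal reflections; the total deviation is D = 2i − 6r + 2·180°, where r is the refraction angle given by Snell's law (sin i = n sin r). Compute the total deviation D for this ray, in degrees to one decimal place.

236.7°

sin r = sin 81.7° / 1.336 = 0.9895/1.336 = 0.7407; r = 47.79°.
D = 2·81.7° − 6·47.79° + 2·180° = 163.40° − 286.73° + 360° = 236.67°.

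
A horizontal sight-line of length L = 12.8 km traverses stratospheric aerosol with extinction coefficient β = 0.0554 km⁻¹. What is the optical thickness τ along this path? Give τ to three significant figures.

τ = β·L = 0.0554 × 12.8 = 0.7091.

0.709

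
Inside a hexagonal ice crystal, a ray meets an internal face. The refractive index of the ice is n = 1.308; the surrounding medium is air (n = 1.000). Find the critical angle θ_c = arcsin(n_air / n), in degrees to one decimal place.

49.9°

sin θ_c = n_air / n = 1.000 / 1.308 = 0.7645.
θ_c = arcsin(0.7645) = 49.86°.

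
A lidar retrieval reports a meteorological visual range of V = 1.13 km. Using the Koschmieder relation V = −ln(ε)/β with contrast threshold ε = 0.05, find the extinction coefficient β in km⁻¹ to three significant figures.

β = −ln(0.05) / V = 2.996 / 1.13 = 2.6511 km⁻¹.

2.65 km⁻¹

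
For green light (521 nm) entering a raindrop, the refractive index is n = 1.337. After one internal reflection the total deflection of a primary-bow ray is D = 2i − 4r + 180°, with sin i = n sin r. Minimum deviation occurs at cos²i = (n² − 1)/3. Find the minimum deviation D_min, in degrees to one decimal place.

138.5°

cos²i = (1.78757 − 1)/3 = 0.26252; i = arccos(0.51237) = 59.178°.
sin r = sin 59.178°/1.337 = 0.64231; r = 39.964°.
D_min = 2·59.178° − 4·39.964° + 180° = 138.500°.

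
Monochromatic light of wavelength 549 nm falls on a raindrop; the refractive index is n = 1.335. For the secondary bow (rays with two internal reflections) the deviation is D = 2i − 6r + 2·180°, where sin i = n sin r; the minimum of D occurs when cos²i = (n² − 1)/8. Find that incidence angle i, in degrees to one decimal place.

71.8°

cos²i = (1.335² − 1)/8 = (1.78222 − 1)/8 = 0.09778.
cos i = 0.31269, so i = 71.778°.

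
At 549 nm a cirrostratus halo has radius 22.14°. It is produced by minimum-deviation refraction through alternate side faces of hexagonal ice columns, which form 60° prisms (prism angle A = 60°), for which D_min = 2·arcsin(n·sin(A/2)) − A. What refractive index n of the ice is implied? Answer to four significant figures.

1.314

Rearranging: n = sin((D_min + A)/2) / sin(A/2).
(D_min + A)/2 = (22.14° + 60°)/2 = 41.070°.
n = sin 41.070° / sin 30° = 0.6570 / 0.5000 = 1.3140.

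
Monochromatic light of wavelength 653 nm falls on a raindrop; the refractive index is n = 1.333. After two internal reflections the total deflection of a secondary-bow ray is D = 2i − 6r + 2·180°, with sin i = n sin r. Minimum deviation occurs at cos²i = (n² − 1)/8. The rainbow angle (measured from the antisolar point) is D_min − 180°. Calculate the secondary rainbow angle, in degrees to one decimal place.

cos²i = (1.77689 − 1)/8 = 0.09711; i = arccos(0.31163) = 71.843°.
sin r = sin 71.843°/1.333 = 0.71283; r = 45.466°.
D_min = 2·71.843° − 6·45.466° + 360° = 230.891°.
Rainbow angle = D_min − 180° = 50.891°.

50.9°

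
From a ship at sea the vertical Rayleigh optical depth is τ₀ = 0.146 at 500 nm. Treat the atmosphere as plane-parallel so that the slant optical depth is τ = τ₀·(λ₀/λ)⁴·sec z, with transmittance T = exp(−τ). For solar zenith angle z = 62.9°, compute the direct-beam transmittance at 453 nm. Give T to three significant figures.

sec 62.9° = 2.1952.
τ = 0.146 × (500/453)⁴ × 2.1952 = 0.146 × 1.4842 × 2.1952 = 0.4757.
T = exp(−0.4757) = 0.6215.

0.621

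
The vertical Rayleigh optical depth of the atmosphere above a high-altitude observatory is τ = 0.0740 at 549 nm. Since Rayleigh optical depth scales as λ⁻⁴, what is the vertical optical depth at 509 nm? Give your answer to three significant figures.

τ(509 nm) = τ(549 nm) × (549/509)⁴ = 0.0740 × (1.0786)⁴ = 0.0740 × 1.3534 = 0.1001.

0.100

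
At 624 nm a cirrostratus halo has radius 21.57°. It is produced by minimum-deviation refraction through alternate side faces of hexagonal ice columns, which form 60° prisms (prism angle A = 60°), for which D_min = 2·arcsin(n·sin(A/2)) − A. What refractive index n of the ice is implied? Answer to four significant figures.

1.306

Rearranging: n = sin((D_min + A)/2) / sin(A/2).
(D_min + A)/2 = (21.57° + 60°)/2 = 40.785°.
n = sin 40.785° / sin 30° = 0.6532 / 0.5000 = 1.3064.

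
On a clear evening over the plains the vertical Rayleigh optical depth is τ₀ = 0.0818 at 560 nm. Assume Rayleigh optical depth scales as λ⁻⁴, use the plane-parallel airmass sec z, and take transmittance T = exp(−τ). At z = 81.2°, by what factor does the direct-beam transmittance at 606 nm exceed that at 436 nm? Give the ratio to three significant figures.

Airmass: sec 81.2° = 6.5366.
τ(606 nm) = 0.0818 × (560/606)⁴ × 6.5366 = 0.0818 × 0.7292 × 6.5366 = 0.3899.
τ(436 nm) = 0.0818 × (560/436)⁴ × 6.5366 = 0.0818 × 2.7215 × 6.5366 = 1.4552.
T(606)/T(436) = exp(τ_B − τ_A) = exp(1.0652) = 2.9015.

2.90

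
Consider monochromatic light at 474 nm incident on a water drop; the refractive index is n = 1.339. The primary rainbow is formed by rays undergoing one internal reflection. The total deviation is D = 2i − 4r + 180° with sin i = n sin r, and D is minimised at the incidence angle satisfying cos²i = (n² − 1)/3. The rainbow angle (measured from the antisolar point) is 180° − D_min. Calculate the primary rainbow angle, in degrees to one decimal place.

cos²i = (1.79292 − 1)/3 = 0.26431; i = arccos(0.51411) = 59.062°.
sin r = sin 59.062°/1.339 = 0.64057; r = 39.834°.
D_min = 2·59.062° − 4·39.834° + 180° = 138.786°.
Rainbow angle = 180° − D_min = 41.214°.

41.2°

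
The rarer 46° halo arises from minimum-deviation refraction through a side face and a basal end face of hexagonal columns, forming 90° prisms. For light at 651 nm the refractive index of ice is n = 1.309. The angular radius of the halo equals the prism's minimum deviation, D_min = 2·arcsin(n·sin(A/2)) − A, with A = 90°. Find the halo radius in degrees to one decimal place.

45.5°

n·sin(A/2) = 1.309 × sin 45° = 1.309 × 0.7071 = 0.9256.
D_min = 2·arcsin(0.9256) − 90° = 2 × 67.759° − 90° = 45.519°.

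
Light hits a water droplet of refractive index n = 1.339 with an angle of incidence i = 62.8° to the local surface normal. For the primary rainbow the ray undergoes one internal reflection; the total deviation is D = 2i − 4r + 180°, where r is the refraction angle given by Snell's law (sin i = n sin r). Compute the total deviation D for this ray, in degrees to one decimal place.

139.1°

sin r = sin 62.8° / 1.339 = 0.8894/1.339 = 0.6642; r = 41.62°.
D = 2·62.8° − 4·41.62° + 180° = 125.60° − 166.50° + 180° = 139.10°.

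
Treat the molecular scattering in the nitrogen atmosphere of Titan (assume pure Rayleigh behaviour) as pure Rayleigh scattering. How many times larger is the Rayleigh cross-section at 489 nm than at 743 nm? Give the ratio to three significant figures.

5.33

Rayleigh scattering ∝ λ⁻⁴, so the ratio of coefficients is the inverse fourth power of the wavelength ratio.
σ(489)/σ(743) = (743/489)⁴ = (1.5194)⁴ = 5.33.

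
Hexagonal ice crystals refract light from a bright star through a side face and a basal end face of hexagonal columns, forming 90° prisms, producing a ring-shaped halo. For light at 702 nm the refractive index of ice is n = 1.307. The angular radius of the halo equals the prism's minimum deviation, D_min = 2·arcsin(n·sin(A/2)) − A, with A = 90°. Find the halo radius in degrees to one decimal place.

45.1°

n·sin(A/2) = 1.307 × sin 45° = 1.307 × 0.7071 = 0.9242.
D_min = 2·arcsin(0.9242) − 90° = 2 × 67.546° − 90° = 45.093°.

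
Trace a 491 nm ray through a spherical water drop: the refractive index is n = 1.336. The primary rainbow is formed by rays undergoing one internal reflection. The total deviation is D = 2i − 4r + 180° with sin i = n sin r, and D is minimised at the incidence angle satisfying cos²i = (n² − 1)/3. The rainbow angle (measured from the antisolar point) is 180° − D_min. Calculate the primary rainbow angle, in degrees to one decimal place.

41.6°

cos²i = (1.78490 − 1)/3 = 0.26163; i = arccos(0.51150) = 59.236°.
sin r = sin 59.236°/1.336 = 0.64318; r = 40.029°.
D_min = 2·59.236° − 4·40.029° + 180° = 138.356°.
Rainbow angle = 180° − D_min = 41.644°.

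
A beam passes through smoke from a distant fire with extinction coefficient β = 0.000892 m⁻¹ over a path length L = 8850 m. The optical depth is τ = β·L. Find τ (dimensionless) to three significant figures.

7.89

τ = β·L = 0.000892 × 8850 = 7.8942.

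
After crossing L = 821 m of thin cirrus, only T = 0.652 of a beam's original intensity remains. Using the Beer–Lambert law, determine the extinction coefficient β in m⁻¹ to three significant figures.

0.000521 m⁻¹

Beer–Lambert: T = exp(−βL) ⇒ β = −ln(T)/L = −ln(0.652)/821 = 0.4277/821 = 0.000521 m⁻¹.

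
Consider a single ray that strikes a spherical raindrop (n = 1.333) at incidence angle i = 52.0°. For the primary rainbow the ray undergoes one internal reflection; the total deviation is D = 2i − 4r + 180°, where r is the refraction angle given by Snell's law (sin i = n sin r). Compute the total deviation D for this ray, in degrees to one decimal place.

sin r = sin 52.0° / 1.333 = 0.7880/1.333 = 0.5912; r = 36.24°.
D = 2·52.0° − 4·36.24° + 180° = 104.00° − 144.96° + 180° = 139.04°.

139.0°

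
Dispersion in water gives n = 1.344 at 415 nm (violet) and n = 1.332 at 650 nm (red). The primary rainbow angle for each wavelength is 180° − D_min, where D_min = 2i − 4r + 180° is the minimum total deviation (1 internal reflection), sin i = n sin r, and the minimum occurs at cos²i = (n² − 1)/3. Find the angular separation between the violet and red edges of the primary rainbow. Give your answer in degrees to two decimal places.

At 415 nm (n = 1.344): cos²i = 0.26878 → i = 58.772°, r = 39.512°, D_min = 139.495°, rainbow angle = 40.505°.
At 650 nm (n = 1.332): cos²i = 0.25807 → i = 59.469°, r = 40.290°, D_min = 137.776°, rainbow angle = 42.224°.
Angular width = |40.505° − 42.224°| = 1.719°.

1.72°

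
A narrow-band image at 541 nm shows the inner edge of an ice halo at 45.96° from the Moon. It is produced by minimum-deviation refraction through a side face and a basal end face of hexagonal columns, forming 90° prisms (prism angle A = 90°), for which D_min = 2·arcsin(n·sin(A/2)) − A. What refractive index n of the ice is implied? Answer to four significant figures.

1.311

Rearranging: n = sin((D_min + A)/2) / sin(A/2).
(D_min + A)/2 = (45.96° + 90°)/2 = 67.980°.
n = sin 67.980° / sin 45° = 0.9271 / 0.7071 = 1.3111.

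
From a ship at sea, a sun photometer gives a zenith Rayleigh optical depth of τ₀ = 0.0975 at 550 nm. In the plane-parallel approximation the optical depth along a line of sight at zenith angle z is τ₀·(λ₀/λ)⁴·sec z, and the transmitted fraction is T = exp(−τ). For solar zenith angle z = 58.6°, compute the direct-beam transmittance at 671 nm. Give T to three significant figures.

sec 58.6° = 1.9194.
τ = 0.0975 × (550/671)⁴ × 1.9194 = 0.0975 × 0.4514 × 1.9194 = 0.0845.
T = exp(−0.0845) = 0.9190.

0.919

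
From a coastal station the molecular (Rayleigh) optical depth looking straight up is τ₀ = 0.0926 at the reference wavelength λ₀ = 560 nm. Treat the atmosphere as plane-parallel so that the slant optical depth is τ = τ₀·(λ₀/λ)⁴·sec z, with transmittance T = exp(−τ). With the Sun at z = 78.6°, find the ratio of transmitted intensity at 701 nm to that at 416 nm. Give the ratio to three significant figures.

3.85

Airmass: sec 78.6° = 5.0593.
τ(701 nm) = 0.0926 × (560/701)⁴ × 5.0593 = 0.0926 × 0.4073 × 5.0593 = 0.1908.
τ(416 nm) = 0.0926 × (560/416)⁴ × 5.0593 = 0.0926 × 3.2838 × 5.0593 = 1.5384.
T(701)/T(416) = exp(τ_B − τ_A) = exp(1.3476) = 3.8483.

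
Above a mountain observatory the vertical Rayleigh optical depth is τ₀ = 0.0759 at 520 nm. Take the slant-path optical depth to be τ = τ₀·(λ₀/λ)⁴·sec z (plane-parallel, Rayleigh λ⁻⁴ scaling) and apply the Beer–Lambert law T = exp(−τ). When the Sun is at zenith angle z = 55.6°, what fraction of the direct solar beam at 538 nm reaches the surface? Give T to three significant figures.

sec 55.6° = 1.7700.
τ = 0.0759 × (520/538)⁴ × 1.7700 = 0.0759 × 0.8727 × 1.7700 = 0.1172.
T = exp(−0.1172) = 0.8894.

0.889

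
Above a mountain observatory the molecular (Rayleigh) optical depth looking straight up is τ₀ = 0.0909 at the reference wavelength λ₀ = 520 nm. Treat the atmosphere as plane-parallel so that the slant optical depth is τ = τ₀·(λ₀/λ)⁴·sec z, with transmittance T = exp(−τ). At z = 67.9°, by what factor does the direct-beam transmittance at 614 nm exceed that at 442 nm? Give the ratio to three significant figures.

Airmass: sec 67.9° = 2.6580.
τ(614 nm) = 0.0909 × (520/614)⁴ × 2.6580 = 0.0909 × 0.5144 × 2.6580 = 0.1243.
τ(442 nm) = 0.0909 × (520/442)⁴ × 2.6580 = 0.0909 × 1.9157 × 2.6580 = 0.4629.
T(614)/T(442) = exp(τ_B − τ_A) = exp(0.3386) = 1.4029.

1.40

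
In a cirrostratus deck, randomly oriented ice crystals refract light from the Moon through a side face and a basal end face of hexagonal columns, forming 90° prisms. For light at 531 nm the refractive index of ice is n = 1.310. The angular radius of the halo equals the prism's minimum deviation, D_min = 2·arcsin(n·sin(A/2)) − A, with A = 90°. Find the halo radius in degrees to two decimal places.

45.73°

n·sin(A/2) = 1.310 × sin 45° = 1.310 × 0.7071 = 0.9263.
D_min = 2·arcsin(0.9263) − 90° = 2 × 67.867° − 90° = 45.733°.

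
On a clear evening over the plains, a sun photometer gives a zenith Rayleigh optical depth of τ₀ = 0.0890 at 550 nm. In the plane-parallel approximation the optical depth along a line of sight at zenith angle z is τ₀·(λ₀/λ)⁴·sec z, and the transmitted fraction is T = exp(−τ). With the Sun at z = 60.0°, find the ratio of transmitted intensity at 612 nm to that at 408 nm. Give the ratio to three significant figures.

1.60

Airmass: sec 60.0° = 2.0000.
τ(612 nm) = 0.0890 × (550/612)⁴ × 2.0000 = 0.0890 × 0.6523 × 2.0000 = 0.1161.
τ(408 nm) = 0.0890 × (550/408)⁴ × 2.0000 = 0.0890 × 3.3023 × 2.0000 = 0.5878.
T(612)/T(408) = exp(τ_B − τ_A) = exp(0.4717) = 1.6027.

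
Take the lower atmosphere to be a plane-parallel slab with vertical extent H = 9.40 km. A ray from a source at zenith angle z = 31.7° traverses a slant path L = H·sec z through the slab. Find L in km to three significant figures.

11.0 km

sec z = 1/cos 31.7° = 1.1753.
L = 9.40 × 1.1753 = 11.048 km.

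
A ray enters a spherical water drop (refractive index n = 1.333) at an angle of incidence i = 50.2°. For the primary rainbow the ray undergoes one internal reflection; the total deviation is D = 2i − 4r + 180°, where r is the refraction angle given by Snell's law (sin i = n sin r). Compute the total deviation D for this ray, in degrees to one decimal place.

139.6°

sin r = sin 50.2° / 1.333 = 0.7683/1.333 = 0.5764; r = 35.19°.
D = 2·50.2° − 4·35.19° + 180° = 100.40° − 140.78° + 180° = 139.62°.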